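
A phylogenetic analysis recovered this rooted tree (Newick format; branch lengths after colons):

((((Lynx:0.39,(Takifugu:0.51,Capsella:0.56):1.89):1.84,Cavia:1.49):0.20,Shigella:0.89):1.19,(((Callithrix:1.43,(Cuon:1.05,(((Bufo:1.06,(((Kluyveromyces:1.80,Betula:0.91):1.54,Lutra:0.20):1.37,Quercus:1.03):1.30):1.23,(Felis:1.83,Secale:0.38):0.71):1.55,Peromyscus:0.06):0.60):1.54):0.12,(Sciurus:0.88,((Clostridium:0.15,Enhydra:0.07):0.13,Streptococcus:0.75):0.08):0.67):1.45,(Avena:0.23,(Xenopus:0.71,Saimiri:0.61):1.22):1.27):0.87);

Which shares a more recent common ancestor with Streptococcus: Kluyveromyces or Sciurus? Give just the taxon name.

The MRCA of Streptococcus and Sciurus subtends (Sciurus,((Clostridium,Enhydra),Streptococcus)) (4 taxa).
The MRCA of Streptococcus and Kluyveromyces subtends ((Callithrix,(Cuon,(((Bufo,(((Kluyveromyces,Betula),Lutra),Quercus)),(Felis,Secale)),Peromyscus))),(Sciurus,((Clostridium,Enhydra),Streptococcus))) (14 taxa).
The first is nested inside the second, so Streptococcus shares a more recent common ancestor with Sciurus.

Sciurus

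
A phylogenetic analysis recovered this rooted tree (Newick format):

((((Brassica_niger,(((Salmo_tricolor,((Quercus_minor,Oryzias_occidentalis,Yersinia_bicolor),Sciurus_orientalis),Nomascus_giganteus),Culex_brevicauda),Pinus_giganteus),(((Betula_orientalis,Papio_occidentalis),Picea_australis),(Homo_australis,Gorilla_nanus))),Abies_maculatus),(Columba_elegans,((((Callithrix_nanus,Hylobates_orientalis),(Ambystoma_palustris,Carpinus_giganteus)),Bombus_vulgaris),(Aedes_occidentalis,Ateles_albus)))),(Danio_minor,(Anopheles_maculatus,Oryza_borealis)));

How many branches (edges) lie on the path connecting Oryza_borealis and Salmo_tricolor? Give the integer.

10

The MRCA of Oryza_borealis and Salmo_tricolor is the root of the tree.
From Oryza_borealis up to that node: 3 branches. From Salmo_tricolor up to the same node: 7 branches. Total: 3 + 7 = 10.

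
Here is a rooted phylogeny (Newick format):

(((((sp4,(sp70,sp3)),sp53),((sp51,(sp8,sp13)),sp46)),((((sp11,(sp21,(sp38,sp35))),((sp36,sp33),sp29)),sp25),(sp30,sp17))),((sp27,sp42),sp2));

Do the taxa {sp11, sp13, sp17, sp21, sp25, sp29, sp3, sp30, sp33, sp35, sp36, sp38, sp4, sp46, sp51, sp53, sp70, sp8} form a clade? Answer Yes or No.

Yes

The most recent common ancestor of these taxa subtends ((((sp4,(sp70,sp3)),sp53),((sp51,(sp8,sp13)),sp46)),((((sp11,(sp21,(sp38,sp35))),((sp36,sp33),sp29)),sp25),(sp30,sp17))).
That clade has exactly 18 tips — every listed taxon and nothing else — so the group is monophyletic.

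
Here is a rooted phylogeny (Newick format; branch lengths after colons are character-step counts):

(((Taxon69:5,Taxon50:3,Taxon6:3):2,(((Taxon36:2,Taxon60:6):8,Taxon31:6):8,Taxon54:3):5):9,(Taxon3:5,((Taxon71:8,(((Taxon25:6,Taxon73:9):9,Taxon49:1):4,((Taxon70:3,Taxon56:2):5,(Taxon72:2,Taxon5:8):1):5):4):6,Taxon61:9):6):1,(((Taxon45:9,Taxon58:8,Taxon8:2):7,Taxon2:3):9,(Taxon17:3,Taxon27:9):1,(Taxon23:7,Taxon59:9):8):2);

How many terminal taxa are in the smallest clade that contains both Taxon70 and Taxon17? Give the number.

The MRCA of Taxon70 and Taxon17 is the root, so the clade is the entire tree.
That clade contains 25 terminal taxa: Taxon17, Taxon2, Taxon23, Taxon25, Taxon27, Taxon3, Taxon31, Taxon36, Taxon45, Taxon49, Taxon5, Taxon50, Taxon54, Taxon56, Taxon58, Taxon59, Taxon6, Taxon60, Taxon61, Taxon69, Taxon70, Taxon71, Taxon72, Taxon73, Taxon8.

25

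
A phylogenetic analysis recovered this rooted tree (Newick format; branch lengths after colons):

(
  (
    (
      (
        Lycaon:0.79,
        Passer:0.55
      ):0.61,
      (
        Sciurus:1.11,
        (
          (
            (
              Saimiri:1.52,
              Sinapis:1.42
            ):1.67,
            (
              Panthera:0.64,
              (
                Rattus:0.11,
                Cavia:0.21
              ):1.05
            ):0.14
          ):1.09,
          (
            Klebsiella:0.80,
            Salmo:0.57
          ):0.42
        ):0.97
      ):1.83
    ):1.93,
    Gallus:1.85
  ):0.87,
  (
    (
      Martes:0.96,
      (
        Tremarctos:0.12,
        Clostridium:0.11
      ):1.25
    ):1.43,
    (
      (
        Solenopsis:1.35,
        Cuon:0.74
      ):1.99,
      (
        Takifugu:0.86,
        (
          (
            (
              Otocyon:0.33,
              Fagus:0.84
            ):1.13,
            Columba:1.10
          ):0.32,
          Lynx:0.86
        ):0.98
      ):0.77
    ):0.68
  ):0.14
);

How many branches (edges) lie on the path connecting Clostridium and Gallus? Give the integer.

6

The MRCA of Clostridium and Gallus is the root of the tree.
From Clostridium up to that node: 4 branches. From Gallus up to the same node: 2 branches. Total: 4 + 2 = 6.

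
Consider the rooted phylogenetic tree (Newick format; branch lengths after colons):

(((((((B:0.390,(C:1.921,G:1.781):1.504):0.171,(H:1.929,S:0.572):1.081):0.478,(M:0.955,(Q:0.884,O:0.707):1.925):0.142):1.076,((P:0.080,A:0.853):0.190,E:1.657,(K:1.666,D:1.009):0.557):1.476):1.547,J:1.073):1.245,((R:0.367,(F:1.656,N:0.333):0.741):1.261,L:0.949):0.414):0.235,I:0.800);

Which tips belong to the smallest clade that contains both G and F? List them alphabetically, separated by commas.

Tracing G: it sits inside (C,G).
Tracing F: it sits inside (F,N).
The smallest clade enclosing both is ((((((B,(C,G)),(H,S)),(M,(Q,O))),((P,A),E,(K,D))),J),((R,(F,N)),L)); the answer is its 18 terminal taxa in alphabetical order.

A, B, C, D, E, F, G, H, J, K, L, M, N, O, P, Q, R, S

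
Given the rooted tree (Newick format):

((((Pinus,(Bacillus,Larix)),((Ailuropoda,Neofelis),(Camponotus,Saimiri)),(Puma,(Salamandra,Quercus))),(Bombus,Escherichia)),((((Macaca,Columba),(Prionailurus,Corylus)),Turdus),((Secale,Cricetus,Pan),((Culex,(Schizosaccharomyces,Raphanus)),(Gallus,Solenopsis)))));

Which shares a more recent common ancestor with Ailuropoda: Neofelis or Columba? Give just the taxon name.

The MRCA of Ailuropoda and Neofelis subtends (Ailuropoda,Neofelis) (2 taxa).
The MRCA of Ailuropoda and Columba is the root, subtending the entire tree (25 taxa).
The first is nested inside the second, so Ailuropoda shares a more recent common ancestor with Neofelis.

Neofelis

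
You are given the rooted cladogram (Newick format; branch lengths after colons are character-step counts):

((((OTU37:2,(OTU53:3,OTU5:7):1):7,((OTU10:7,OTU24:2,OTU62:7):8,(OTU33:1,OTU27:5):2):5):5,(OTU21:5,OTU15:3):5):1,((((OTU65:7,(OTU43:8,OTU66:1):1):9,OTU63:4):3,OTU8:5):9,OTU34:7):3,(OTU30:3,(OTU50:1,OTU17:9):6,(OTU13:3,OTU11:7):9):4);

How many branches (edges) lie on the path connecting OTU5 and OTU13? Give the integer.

The MRCA of OTU5 and OTU13 is the root of the tree.
From OTU5 up to that node: 5 branches. From OTU13 up to the same node: 3 branches. Total: 5 + 3 = 8.

8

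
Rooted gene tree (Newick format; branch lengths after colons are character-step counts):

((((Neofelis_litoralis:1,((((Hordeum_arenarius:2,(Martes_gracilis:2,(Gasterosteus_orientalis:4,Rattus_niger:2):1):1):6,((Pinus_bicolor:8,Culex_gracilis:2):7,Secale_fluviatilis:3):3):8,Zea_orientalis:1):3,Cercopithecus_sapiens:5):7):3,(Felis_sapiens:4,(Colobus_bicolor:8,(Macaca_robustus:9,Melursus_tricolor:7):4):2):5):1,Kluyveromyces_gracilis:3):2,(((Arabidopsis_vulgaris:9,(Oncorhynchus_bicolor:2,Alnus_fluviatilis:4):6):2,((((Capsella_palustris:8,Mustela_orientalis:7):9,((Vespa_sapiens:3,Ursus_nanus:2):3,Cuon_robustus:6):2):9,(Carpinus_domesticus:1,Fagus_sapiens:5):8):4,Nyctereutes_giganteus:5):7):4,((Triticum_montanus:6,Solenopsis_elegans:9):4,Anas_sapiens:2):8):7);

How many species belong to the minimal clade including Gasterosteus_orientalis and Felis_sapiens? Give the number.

The MRCA of Gasterosteus_orientalis and Felis_sapiens is the node subtending ((Neofelis_litoralis,((((Hordeum_arenarius,(Martes_gracilis,(Gasterosteus_orientalis,Rattus_niger))),((Pinus_bicolor,Culex_gracilis),Secale_fluviatilis)),Zea_orientalis),Cercopithecus_sapiens)),(Felis_sapiens,(Colobus_bicolor,(Macaca_robustus,Melursus_tricolor)))).
That clade contains 14 terminal taxa: Cercopithecus_sapiens, Colobus_bicolor, Culex_gracilis, Felis_sapiens, Gasterosteus_orientalis, Hordeum_arenarius, Macaca_robustus, Martes_gracilis, Melursus_tricolor, Neofelis_litoralis, Pinus_bicolor, Rattus_niger, Secale_fluviatilis, Zea_orientalis.

14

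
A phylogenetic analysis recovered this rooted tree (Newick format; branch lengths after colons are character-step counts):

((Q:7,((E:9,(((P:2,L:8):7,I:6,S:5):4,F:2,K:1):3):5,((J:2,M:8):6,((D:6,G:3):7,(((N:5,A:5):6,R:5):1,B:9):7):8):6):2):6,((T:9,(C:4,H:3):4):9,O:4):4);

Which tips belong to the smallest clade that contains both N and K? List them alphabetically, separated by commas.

A, B, D, E, F, G, I, J, K, L, M, N, P, R, S

Tracing N: it sits inside (N,A).
Tracing K: it sits inside (((P,L),I,S),F,K).
The smallest clade enclosing both is ((E,(((P,L),I,S),F,K)),((J,M),((D,G),(((N,A),R),B)))); the answer is its 15 terminal taxa in alphabetical order.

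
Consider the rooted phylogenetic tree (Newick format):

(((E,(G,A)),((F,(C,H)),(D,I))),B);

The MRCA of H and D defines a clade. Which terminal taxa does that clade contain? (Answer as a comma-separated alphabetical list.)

C, D, F, H, I

Tracing H: it sits inside (C,H).
Tracing D: it sits inside (D,I).
The smallest clade enclosing both is ((F,(C,H)),(D,I)); the answer is its 5 terminal taxa in alphabetical order.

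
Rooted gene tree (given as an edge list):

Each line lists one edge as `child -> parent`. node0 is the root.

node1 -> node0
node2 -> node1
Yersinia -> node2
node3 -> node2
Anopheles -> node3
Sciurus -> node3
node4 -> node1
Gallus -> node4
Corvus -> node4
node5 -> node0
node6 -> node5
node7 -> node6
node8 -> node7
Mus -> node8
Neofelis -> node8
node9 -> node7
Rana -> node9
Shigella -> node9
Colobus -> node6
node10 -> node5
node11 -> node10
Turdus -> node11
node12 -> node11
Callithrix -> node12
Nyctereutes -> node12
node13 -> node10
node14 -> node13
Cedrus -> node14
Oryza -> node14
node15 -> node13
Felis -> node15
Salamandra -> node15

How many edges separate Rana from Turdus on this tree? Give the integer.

The MRCA of Rana and Turdus is the node subtending ((((Mus,Neofelis),(Rana,Shigella)),Colobus),((Turdus,(Callithrix,Nyctereutes)),((Cedrus,Oryza),(Felis,Salamandra)))).
From Rana up to that node: 4 branches. From Turdus up to the same node: 3 branches. Total: 4 + 3 = 7.

7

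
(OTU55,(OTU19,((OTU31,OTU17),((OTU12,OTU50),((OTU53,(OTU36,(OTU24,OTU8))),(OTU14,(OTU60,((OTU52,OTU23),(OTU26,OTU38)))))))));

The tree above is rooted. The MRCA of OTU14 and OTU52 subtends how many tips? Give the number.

6

The MRCA of OTU14 and OTU52 is the node subtending (OTU14,(OTU60,((OTU52,OTU23),(OTU26,OTU38)))).
That clade contains 6 terminal taxa: OTU14, OTU23, OTU26, OTU38, OTU52, OTU60.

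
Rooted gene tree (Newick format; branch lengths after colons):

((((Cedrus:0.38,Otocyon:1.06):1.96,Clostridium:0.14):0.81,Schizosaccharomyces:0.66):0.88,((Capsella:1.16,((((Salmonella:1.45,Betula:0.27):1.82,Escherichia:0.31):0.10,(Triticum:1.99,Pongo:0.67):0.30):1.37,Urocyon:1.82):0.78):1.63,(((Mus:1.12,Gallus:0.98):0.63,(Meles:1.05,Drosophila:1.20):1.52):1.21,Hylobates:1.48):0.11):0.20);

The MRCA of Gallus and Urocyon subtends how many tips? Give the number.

The MRCA of Gallus and Urocyon is the node subtending ((Capsella,((((Salmonella,Betula),Escherichia),(Triticum,Pongo)),Urocyon)),(((Mus,Gallus),(Meles,Drosophila)),Hylobates)).
That clade contains 12 terminal taxa: Betula, Capsella, Drosophila, Escherichia, Gallus, Hylobates, Meles, Mus, Pongo, Salmonella, Triticum, Urocyon.

12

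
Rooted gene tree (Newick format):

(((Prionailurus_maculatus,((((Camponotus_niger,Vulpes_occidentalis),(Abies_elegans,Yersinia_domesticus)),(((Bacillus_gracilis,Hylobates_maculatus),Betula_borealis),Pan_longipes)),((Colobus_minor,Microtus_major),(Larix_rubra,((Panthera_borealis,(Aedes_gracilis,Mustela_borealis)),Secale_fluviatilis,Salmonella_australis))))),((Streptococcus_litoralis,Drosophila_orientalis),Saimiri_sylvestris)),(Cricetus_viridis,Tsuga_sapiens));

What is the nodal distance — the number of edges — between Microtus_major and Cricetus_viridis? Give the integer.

8

The MRCA of Microtus_major and Cricetus_viridis is the root of the tree.
From Microtus_major up to that node: 6 branches. From Cricetus_viridis up to the same node: 2 branches. Total: 6 + 2 = 8.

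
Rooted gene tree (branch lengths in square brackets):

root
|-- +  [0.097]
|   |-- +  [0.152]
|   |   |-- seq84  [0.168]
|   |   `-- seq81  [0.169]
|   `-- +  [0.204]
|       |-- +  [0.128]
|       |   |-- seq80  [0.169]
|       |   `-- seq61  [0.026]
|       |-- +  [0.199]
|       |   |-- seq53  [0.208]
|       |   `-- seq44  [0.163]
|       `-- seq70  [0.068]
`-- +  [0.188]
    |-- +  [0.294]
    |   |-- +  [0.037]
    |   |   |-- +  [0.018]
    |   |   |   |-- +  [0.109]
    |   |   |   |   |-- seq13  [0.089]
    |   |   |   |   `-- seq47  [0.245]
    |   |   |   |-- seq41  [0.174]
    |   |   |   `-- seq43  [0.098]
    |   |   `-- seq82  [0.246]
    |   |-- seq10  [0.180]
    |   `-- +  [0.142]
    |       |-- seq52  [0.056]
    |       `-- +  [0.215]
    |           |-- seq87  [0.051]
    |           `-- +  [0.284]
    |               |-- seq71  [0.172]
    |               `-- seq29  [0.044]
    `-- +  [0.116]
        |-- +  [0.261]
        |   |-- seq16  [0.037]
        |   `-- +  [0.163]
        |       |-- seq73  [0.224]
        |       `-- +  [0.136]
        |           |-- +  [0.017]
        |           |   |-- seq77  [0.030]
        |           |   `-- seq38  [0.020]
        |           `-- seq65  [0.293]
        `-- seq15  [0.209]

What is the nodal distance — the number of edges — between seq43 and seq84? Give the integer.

The MRCA of seq43 and seq84 is the root of the tree.
From seq43 up to that node: 5 branches. From seq84 up to the same node: 3 branches. Total: 5 + 3 = 8.

8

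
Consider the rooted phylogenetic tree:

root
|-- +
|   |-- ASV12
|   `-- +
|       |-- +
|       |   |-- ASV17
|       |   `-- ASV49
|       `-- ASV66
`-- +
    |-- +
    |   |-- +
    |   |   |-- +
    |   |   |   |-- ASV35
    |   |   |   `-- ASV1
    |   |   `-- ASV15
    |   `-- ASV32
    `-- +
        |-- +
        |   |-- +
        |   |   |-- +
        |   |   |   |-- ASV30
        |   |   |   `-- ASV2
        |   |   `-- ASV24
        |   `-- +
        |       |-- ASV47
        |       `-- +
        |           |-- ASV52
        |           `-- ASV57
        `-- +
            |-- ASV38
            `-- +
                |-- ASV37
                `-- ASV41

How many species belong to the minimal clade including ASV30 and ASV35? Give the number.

The MRCA of ASV30 and ASV35 is the node subtending ((((ASV35,ASV1),ASV15),ASV32),((((ASV30,ASV2),ASV24),(ASV47,(ASV52,ASV57))),(ASV38,(ASV37,ASV41)))).
That clade contains 13 terminal taxa: ASV1, ASV15, ASV2, ASV24, ASV30, ASV32, ASV35, ASV37, ASV38, ASV41, ASV47, ASV52, ASV57.

13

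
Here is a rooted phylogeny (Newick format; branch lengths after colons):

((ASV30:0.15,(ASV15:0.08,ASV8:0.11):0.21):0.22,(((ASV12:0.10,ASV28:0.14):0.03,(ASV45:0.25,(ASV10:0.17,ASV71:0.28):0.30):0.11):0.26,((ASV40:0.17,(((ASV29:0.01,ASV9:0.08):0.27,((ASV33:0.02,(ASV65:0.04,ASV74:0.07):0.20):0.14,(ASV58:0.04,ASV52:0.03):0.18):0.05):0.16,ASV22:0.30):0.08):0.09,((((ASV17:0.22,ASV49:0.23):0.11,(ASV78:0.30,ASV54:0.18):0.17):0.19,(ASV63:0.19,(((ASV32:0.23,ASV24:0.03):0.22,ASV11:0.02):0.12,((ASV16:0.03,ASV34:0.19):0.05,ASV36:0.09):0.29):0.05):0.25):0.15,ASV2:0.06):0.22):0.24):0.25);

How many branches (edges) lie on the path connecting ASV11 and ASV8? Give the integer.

The MRCA of ASV11 and ASV8 is the root of the tree.
From ASV11 up to that node: 8 branches. From ASV8 up to the same node: 3 branches. Total: 8 + 3 = 11.

11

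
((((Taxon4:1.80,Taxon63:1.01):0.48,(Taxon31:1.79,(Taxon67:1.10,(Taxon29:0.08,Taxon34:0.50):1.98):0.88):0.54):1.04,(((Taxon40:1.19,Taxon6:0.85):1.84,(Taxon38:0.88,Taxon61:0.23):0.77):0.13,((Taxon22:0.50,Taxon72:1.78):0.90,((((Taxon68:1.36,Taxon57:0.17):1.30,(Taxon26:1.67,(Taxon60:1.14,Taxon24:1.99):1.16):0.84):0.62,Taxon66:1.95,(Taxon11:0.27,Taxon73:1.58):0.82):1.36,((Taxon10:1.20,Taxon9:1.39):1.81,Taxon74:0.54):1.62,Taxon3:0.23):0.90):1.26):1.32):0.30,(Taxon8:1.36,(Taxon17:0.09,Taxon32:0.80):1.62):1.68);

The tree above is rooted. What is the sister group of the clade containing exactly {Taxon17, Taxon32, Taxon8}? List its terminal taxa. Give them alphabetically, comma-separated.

Taxon10, Taxon11, Taxon22, Taxon24, Taxon26, Taxon29, Taxon3, Taxon31, Taxon34, Taxon38, Taxon4, Taxon40, Taxon57, Taxon6, Taxon60, Taxon61, Taxon63, Taxon66, Taxon67, Taxon68, Taxon72, Taxon73, Taxon74, Taxon9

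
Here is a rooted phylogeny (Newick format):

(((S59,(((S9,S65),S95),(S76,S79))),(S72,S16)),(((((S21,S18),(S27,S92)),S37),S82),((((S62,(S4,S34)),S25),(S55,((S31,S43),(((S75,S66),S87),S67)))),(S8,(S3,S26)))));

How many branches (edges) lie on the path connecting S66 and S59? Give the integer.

12

The MRCA of S66 and S59 is the root of the tree.
From S66 up to that node: 9 branches. From S59 up to the same node: 3 branches. Total: 9 + 3 = 12.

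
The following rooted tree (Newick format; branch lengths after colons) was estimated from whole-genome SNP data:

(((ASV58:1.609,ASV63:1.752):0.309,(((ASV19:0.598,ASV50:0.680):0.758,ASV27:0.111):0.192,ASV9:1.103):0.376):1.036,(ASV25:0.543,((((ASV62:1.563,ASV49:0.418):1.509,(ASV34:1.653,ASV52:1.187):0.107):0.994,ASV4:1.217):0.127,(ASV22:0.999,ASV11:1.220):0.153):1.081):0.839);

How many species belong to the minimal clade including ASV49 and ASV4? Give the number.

The MRCA of ASV49 and ASV4 is the node subtending (((ASV62,ASV49),(ASV34,ASV52)),ASV4).
That clade contains 5 terminal taxa: ASV34, ASV4, ASV49, ASV52, ASV62.

5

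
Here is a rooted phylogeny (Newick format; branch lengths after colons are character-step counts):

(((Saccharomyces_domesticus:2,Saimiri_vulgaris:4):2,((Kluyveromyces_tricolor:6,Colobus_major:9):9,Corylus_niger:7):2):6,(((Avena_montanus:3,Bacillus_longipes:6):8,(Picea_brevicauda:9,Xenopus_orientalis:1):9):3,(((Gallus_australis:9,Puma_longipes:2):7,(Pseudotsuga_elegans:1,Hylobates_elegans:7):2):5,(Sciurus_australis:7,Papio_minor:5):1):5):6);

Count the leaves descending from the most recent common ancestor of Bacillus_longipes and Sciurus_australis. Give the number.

10

The MRCA of Bacillus_longipes and Sciurus_australis is the node subtending (((Avena_montanus,Bacillus_longipes),(Picea_brevicauda,Xenopus_orientalis)),(((Gallus_australis,Puma_longipes),(Pseudotsuga_elegans,Hylobates_elegans)),(Sciurus_australis,Papio_minor))).
That clade contains 10 terminal taxa: Avena_montanus, Bacillus_longipes, Gallus_australis, Hylobates_elegans, Papio_minor, Picea_brevicauda, Pseudotsuga_elegans, Puma_longipes, Sciurus_australis, Xenopus_orientalis.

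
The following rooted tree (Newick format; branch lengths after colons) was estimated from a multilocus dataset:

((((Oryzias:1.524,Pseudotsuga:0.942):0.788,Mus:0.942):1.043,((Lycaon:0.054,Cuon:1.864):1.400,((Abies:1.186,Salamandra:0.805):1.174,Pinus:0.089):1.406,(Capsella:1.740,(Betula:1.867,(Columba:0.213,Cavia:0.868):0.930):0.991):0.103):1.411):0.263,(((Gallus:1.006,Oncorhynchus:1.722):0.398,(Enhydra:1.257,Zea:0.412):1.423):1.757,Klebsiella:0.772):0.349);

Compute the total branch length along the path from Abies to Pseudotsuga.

The path runs Abies → … → MRCA → … → Pseudotsuga; the MRCA is the node subtending (((Oryzias,Pseudotsuga),Mus),((Lycaon,Cuon),((Abies,Salamandra),Pinus),(Capsella,(Betula,(Columba,Cavia))))).
Branch lengths along that path: 1.186 + 1.174 + 1.406 + 1.411 + 1.043 + 0.788 + 0.942 = 7.950.

7.950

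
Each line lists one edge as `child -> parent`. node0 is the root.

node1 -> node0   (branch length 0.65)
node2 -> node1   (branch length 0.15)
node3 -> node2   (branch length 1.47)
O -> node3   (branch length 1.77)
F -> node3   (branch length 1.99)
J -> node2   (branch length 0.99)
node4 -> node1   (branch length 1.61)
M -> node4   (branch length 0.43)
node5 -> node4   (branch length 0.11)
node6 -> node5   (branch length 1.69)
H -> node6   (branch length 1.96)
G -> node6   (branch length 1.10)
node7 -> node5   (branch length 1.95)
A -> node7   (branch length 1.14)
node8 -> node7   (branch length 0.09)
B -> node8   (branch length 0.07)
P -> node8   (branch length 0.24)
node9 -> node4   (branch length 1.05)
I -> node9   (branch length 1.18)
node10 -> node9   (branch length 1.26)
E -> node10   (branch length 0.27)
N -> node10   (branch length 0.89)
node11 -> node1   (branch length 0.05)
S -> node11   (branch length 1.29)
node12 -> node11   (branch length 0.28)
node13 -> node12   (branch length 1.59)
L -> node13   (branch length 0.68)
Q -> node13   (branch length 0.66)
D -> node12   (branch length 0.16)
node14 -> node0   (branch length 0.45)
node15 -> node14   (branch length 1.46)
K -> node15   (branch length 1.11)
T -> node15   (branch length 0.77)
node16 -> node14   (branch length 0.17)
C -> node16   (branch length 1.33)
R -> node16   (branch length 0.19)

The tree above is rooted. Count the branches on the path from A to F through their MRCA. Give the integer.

The MRCA of A and F is the node subtending (((O,F),J),(M,((H,G),(A,(B,P))),(I,(E,N))),(S,((L,Q),D))).
From A up to that node: 4 branches. From F up to the same node: 3 branches. Total: 4 + 3 = 7.

7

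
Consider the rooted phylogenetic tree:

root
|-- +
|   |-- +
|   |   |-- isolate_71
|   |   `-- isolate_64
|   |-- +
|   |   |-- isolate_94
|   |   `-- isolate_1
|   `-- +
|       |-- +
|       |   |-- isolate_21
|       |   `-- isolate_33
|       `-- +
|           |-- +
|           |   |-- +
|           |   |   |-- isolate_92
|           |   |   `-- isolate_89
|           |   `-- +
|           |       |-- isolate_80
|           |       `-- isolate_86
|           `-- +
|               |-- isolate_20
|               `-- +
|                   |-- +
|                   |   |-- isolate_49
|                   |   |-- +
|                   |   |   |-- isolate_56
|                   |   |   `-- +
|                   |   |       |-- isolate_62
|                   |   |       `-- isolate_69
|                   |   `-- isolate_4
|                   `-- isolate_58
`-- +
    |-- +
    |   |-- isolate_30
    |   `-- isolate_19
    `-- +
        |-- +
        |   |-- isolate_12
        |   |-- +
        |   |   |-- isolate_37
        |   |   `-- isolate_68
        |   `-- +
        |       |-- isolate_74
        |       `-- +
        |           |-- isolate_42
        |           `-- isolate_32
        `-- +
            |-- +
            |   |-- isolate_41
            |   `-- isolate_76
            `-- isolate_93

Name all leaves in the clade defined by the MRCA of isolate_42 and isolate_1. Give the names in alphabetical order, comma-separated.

Tracing isolate_42: it sits inside (isolate_42,isolate_32).
Tracing isolate_1: it sits inside (isolate_94,isolate_1).
The smallest clade enclosing both is the whole tree (their MRCA is the root), so the answer is all 28 tips in alphabetical order.

isolate_1, isolate_12, isolate_19, isolate_20, isolate_21, isolate_30, isolate_32, isolate_33, isolate_37, isolate_4, isolate_41, isolate_42, isolate_49, isolate_56, isolate_58, isolate_62, isolate_64, isolate_68, isolate_69, isolate_71, isolate_74, isolate_76, isolate_80, isolate_86, isolate_89, isolate_92, isolate_93, isolate_94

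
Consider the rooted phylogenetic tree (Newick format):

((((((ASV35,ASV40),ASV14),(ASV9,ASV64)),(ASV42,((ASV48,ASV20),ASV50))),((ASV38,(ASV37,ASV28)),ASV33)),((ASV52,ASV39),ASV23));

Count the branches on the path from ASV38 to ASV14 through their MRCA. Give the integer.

The MRCA of ASV38 and ASV14 is the node subtending (((((ASV35,ASV40),ASV14),(ASV9,ASV64)),(ASV42,((ASV48,ASV20),ASV50))),((ASV38,(ASV37,ASV28)),ASV33)).
From ASV38 up to that node: 3 branches. From ASV14 up to the same node: 4 branches. Total: 3 + 4 = 7.

7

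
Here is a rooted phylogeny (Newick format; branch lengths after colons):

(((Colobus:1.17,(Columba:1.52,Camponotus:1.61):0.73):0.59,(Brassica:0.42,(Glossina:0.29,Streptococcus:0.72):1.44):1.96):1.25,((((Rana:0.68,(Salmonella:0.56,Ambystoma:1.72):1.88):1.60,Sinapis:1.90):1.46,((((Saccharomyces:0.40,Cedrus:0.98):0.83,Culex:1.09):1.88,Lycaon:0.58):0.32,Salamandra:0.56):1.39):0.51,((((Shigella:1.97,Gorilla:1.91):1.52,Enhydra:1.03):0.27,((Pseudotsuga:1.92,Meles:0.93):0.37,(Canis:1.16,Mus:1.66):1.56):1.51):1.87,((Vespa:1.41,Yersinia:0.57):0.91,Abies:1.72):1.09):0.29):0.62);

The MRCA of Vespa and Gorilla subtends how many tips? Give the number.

The MRCA of Vespa and Gorilla is the node subtending ((((Shigella,Gorilla),Enhydra),((Pseudotsuga,Meles),(Canis,Mus))),((Vespa,Yersinia),Abies)).
That clade contains 10 terminal taxa: Abies, Canis, Enhydra, Gorilla, Meles, Mus, Pseudotsuga, Shigella, Vespa, Yersinia.

10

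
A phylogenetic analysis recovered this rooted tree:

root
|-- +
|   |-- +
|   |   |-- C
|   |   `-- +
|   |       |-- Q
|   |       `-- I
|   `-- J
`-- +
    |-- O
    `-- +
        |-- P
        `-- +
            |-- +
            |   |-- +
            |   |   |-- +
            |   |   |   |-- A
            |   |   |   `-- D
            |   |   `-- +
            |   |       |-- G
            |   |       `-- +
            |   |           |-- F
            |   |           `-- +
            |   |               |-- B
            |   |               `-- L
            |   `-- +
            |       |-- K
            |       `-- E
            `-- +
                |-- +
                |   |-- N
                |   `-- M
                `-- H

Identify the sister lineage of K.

K attaches to the tree at the node subtending (K,E).
The other lineage descending from that same node — the sister group — is the single tip E.

E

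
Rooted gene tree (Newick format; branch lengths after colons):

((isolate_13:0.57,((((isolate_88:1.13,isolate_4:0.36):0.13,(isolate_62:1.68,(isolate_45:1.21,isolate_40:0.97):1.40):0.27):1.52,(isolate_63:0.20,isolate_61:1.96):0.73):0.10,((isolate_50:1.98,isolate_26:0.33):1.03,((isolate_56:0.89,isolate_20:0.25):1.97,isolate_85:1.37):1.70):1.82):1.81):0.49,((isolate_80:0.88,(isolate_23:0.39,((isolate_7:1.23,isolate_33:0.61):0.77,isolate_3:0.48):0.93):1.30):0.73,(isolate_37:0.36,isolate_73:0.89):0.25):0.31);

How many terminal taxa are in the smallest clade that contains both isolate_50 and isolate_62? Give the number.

12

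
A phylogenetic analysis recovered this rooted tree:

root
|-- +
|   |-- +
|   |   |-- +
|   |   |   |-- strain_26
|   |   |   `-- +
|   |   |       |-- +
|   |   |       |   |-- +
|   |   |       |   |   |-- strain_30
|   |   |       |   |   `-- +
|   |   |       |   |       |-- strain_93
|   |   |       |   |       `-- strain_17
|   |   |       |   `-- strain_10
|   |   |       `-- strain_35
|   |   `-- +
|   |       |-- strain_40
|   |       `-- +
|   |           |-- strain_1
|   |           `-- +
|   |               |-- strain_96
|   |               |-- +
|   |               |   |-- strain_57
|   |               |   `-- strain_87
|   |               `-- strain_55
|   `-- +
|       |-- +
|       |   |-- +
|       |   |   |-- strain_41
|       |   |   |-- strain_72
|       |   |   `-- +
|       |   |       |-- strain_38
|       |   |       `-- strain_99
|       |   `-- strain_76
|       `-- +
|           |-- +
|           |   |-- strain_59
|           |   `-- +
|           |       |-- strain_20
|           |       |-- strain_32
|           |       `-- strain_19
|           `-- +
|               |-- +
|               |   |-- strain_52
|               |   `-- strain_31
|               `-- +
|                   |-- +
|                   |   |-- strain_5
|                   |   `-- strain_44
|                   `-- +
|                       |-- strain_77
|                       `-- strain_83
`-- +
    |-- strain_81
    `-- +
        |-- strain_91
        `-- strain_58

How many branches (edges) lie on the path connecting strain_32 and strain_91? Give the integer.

The MRCA of strain_32 and strain_91 is the root of the tree.
From strain_32 up to that node: 6 branches. From strain_91 up to the same node: 3 branches. Total: 6 + 3 = 9.

9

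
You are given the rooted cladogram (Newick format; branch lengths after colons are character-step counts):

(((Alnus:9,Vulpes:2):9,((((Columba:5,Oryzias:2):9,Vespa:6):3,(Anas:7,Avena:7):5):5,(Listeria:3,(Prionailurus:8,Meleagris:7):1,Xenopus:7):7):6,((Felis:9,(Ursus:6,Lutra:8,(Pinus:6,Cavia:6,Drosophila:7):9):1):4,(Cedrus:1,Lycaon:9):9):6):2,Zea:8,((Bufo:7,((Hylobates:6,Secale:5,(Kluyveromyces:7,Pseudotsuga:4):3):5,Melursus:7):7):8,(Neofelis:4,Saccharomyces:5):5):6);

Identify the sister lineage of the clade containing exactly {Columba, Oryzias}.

The clade containing exactly {Columba, Oryzias} attaches to the tree at the node subtending ((Columba,Oryzias),Vespa).
The other lineage descending from that same node — the sister group — is the single tip Vespa.

Vespa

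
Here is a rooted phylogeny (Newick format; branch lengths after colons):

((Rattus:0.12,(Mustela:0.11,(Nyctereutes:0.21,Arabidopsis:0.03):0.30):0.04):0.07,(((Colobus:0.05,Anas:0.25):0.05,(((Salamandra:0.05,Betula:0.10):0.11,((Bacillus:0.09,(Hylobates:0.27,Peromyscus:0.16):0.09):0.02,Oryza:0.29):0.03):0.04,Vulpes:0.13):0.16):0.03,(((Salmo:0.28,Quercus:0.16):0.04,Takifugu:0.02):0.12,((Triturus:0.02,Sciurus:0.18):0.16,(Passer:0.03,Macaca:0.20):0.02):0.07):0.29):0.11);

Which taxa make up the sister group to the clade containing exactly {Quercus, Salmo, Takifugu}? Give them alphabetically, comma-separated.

Macaca, Passer, Sciurus, Triturus

The clade containing exactly {Quercus, Salmo, Takifugu} attaches to the tree at the node subtending (((Salmo,Quercus),Takifugu),((Triturus,Sciurus),(Passer,Macaca))).
The other lineage descending from that same node — the sister group — is ((Triturus,Sciurus),(Passer,Macaca)); its 4 tips in alphabetical order are the answer.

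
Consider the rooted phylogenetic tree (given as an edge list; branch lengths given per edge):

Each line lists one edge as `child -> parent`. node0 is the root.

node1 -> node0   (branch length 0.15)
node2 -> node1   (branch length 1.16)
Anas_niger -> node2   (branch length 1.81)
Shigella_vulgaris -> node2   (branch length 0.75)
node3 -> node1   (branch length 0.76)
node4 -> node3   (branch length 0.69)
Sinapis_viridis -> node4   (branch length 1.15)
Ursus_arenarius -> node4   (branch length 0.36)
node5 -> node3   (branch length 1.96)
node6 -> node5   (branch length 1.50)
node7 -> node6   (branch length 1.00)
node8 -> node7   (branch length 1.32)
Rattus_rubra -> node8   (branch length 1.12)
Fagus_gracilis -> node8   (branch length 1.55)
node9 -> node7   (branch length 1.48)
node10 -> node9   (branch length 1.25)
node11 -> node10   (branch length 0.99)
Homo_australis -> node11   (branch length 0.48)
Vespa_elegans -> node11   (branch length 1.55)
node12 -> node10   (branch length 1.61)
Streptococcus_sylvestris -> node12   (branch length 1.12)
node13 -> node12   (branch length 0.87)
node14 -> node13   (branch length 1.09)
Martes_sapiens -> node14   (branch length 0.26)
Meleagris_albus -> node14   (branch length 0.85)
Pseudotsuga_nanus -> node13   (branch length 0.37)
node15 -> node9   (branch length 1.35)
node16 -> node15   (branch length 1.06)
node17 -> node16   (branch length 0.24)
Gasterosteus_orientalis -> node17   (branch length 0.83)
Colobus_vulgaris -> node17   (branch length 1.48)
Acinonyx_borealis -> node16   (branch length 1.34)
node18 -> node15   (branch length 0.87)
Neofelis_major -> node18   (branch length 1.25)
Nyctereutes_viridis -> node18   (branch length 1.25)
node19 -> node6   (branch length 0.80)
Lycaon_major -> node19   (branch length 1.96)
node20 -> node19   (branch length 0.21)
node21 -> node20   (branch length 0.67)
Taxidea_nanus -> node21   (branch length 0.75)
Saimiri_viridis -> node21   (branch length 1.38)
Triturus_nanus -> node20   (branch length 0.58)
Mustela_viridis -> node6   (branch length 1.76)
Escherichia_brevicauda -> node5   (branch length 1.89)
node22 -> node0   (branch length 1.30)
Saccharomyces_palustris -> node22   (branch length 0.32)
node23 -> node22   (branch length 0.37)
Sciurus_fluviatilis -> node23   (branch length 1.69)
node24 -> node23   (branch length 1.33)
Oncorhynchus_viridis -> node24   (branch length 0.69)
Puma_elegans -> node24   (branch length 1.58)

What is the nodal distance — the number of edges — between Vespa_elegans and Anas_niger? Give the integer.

10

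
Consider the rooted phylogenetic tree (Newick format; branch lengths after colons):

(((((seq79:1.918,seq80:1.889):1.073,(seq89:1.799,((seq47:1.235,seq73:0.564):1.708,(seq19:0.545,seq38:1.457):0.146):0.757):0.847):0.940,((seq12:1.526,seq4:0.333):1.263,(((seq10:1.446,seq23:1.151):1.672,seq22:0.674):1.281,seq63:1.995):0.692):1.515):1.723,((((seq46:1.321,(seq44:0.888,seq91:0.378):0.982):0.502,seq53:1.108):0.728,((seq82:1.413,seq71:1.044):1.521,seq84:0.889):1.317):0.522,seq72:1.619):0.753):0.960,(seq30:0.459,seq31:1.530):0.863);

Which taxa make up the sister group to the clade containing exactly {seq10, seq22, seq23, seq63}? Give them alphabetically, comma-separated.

The clade containing exactly {seq10, seq22, seq23, seq63} attaches to the tree at the node subtending ((seq12,seq4),(((seq10,seq23),seq22),seq63)).
The other lineage descending from that same node — the sister group — is (seq12,seq4); its 2 tips in alphabetical order are the answer.

seq12, seq4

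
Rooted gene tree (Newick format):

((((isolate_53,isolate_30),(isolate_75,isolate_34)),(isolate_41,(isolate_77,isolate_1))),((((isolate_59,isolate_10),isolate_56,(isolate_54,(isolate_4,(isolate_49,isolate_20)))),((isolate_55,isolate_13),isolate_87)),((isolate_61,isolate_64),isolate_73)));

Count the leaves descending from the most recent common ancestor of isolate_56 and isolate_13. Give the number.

The MRCA of isolate_56 and isolate_13 is the node subtending (((isolate_59,isolate_10),isolate_56,(isolate_54,(isolate_4,(isolate_49,isolate_20)))),((isolate_55,isolate_13),isolate_87)).
That clade contains 10 terminal taxa: isolate_10, isolate_13, isolate_20, isolate_4, isolate_49, isolate_54, isolate_55, isolate_56, isolate_59, isolate_87.

10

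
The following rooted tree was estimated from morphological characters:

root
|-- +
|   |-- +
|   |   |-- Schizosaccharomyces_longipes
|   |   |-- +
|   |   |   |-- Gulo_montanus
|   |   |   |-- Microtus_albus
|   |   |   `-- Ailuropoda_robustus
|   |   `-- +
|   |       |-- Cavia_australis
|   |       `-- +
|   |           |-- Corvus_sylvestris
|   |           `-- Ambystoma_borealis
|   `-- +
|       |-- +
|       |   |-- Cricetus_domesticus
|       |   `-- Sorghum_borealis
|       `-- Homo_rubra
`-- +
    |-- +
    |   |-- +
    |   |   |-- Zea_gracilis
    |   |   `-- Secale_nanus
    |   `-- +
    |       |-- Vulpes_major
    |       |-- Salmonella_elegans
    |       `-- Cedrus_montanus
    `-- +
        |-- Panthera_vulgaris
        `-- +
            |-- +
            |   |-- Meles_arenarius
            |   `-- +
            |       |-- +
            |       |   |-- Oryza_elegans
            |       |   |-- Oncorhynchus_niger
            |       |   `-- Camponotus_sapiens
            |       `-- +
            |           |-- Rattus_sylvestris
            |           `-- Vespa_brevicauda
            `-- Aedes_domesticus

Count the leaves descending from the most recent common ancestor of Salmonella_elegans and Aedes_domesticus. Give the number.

The MRCA of Salmonella_elegans and Aedes_domesticus is the node subtending (((Zea_gracilis,Secale_nanus),(Vulpes_major,Salmonella_elegans,Cedrus_montanus)),(Panthera_vulgaris,((Meles_arenarius,((Oryza_elegans,Oncorhynchus_niger,Camponotus_sapiens),(Rattus_sylvestris,Vespa_brevicauda))),Aedes_domesticus))).
That clade contains 13 terminal taxa: Aedes_domesticus, Camponotus_sapiens, Cedrus_montanus, Meles_arenarius, Oncorhynchus_niger, Oryza_elegans, Panthera_vulgaris, Rattus_sylvestris, Salmonella_elegans, Secale_nanus, Vespa_brevicauda, Vulpes_major, Zea_gracilis.

13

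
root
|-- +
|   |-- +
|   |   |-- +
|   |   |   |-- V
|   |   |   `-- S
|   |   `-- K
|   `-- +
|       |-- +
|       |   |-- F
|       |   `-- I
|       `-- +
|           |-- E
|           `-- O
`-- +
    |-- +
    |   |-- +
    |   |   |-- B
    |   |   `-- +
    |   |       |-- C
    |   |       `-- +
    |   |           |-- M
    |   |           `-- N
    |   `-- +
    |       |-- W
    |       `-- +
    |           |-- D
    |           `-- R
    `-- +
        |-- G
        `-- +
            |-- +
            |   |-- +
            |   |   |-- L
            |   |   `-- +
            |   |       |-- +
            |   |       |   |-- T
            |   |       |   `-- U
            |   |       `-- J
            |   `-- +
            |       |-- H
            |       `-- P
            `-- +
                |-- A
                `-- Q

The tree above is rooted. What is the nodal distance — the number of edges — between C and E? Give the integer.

The MRCA of C and E is the root of the tree.
From C up to that node: 5 branches. From E up to the same node: 4 branches. Total: 5 + 4 = 9.

9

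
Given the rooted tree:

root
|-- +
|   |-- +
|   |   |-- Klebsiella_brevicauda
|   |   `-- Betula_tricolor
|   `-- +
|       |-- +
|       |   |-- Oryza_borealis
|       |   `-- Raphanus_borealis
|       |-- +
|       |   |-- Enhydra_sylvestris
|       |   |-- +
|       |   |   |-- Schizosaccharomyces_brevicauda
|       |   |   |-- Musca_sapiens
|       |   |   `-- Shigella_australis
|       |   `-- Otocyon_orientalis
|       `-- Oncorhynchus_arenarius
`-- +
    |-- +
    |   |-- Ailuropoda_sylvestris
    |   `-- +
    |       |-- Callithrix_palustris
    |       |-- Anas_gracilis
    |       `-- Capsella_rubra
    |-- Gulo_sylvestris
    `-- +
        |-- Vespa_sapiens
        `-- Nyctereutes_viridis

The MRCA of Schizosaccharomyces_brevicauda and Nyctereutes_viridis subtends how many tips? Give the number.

17

The MRCA of Schizosaccharomyces_brevicauda and Nyctereutes_viridis is the root, so the clade is the entire tree.
That clade contains 17 terminal taxa: Ailuropoda_sylvestris, Anas_gracilis, Betula_tricolor, Callithrix_palustris, Capsella_rubra, Enhydra_sylvestris, Gulo_sylvestris, Klebsiella_brevicauda, Musca_sapiens, Nyctereutes_viridis, Oncorhynchus_arenarius, Oryza_borealis, Otocyon_orientalis, Raphanus_borealis, Schizosaccharomyces_brevicauda, Shigella_australis, Vespa_sapiens.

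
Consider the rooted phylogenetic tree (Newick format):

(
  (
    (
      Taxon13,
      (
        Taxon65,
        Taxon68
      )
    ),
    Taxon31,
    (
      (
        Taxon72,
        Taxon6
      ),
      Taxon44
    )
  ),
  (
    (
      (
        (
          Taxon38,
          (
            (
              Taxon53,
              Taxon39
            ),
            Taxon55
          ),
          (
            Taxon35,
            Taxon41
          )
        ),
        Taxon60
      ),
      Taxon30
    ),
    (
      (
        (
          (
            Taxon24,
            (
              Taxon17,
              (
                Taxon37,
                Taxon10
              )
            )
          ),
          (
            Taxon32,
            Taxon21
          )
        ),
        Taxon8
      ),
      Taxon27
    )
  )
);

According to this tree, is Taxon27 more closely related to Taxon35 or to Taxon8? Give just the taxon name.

Taxon8

The MRCA of Taxon27 and Taxon8 subtends ((((Taxon24,(Taxon17,(Taxon37,Taxon10))),(Taxon32,Taxon21)),Taxon8),Taxon27) (8 taxa).
The MRCA of Taxon27 and Taxon35 subtends ((((Taxon38,((Taxon53,Taxon39),Taxon55),(Taxon35,Taxon41)),Taxon60),Taxon30),((((Taxon24,(Taxon17,(Taxon37,Taxon10))),(Taxon32,Taxon21)),Taxon8),Taxon27)) (16 taxa).
The first is nested inside the second, so Taxon27 shares a more recent common ancestor with Taxon8.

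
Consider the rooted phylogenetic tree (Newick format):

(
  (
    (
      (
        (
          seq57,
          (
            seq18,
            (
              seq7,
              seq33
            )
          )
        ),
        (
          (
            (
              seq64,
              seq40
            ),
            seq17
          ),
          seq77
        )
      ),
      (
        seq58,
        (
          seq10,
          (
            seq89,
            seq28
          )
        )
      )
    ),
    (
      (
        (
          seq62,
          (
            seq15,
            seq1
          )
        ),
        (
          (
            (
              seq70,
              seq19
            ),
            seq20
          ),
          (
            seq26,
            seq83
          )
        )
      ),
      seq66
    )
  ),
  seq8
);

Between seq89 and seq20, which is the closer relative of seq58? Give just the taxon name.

seq89

The MRCA of seq58 and seq89 subtends (seq58,(seq10,(seq89,seq28))) (4 taxa).
The MRCA of seq58 and seq20 subtends ((((seq57,(seq18,(seq7,seq33))),(((seq64,seq40),seq17),seq77)),(seq58,(seq10,(seq89,seq28)))),(((seq62,(seq15,seq1)),(((seq70,seq19),seq20),(seq26,seq83))),seq66)) (21 taxa).
The first is nested inside the second, so seq58 shares a more recent common ancestor with seq89.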